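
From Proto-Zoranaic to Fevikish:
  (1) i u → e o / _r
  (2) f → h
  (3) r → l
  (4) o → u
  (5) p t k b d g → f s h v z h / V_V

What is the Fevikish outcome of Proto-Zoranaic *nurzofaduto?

Fevikish: *nurzofaduto
  nurzofaduto → norzofaduto   [pre-rhotic lowering]
  norzofaduto → norzohaduto   [unconditioned shift]
  norzohaduto → nolzohaduto   [unconditioned shift]
  nolzohaduto → nulzuhadutu   [vowel merger]
  nulzuhadutu → nulzuhazusu   [intervocalic lenition]
  giving Fevikish nulzuhazusu.

nulzuhazusu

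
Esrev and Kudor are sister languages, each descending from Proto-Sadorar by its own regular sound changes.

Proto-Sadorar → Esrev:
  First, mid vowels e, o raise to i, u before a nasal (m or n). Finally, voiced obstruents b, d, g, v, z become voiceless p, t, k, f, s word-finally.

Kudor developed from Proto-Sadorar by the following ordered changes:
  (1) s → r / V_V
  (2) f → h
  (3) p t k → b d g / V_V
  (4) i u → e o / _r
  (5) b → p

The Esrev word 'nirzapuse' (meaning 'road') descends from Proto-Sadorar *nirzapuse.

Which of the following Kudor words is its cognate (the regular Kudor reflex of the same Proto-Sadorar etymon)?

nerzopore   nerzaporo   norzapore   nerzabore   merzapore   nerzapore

Kudor: *nirzapuse > nirzapure > nirzabure > nerzabore > nerzapore  (by rhotacism, intervocalic voicing, pre-rhotic lowering, unconditioned shift)
Only 'nerzapore' matches the regular Kudor development of *nirzapuse.

nerzapore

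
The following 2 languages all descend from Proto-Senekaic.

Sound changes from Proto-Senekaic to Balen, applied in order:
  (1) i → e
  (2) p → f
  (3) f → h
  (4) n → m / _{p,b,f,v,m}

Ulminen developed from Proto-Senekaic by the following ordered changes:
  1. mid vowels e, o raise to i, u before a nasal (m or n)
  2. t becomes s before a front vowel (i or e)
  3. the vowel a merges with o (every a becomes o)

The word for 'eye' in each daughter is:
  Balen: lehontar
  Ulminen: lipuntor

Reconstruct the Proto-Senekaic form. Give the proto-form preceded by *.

*lipontar

Position 7: Balen has a, Ulminen has o. Balen preserves a here (none of its changes turn any other segment into a), so the proto-segment is *a.
Position 3: Balen has h, Ulminen has p. Ulminen preserves p here (none of its changes turn any other segment into p), so the proto-segment is *p.
Position 4: Balen has o, Ulminen has u. Balen preserves o here (none of its changes turn any other segment into o), so the proto-segment is *o.
Continuing position by position gives *lipontar; check it forward:
Balen: *lipontar > lepontar > lefontar > lehontar  (by vowel merger, unconditioned shift, unconditioned shift)
Ulminen: *lipontar
  lipontar → lipuntar   [pre-nasal raising]
  lipuntar (rule 2 does not apply)
  lipuntar → lipuntor   [vowel merger]
  giving Ulminen lipuntor.
No other proto-form is consistent with every reflex, so the reconstruction is *lipontar.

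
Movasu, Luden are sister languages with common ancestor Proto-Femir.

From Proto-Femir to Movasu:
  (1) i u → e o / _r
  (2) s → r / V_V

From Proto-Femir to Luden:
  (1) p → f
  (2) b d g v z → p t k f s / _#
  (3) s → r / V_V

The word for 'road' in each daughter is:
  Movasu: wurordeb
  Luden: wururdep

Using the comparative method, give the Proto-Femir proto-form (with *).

*wusurdeb

Position 4: Movasu has o, Luden has u. Luden preserves u here (none of its changes turn any other segment into u), so the proto-segment is *u.
Position 8: Movasu has b, Luden has p. Movasu preserves b here (none of its changes turn any other segment into b), so the proto-segment is *b.
Position 3: Movasu has r, Luden has r. Taking the neighbouring segments as reconstructed: Movasu r can only go back to *s; Luden r could go back to *s or *r — the one source consistent with every daughter is *s.
Verify the candidate proto-form against each daughter:
Movasu: start from *wusurdeb.
  rule 1 (pre-rhotic lowering): wusurdeb → wusordeb
  rule 2 (rhotacism): wusordeb → wurordeb
  ⇒ Movasu wurordeb
Luden: *wusurdeb > wusurdep > wururdep  (by final devoicing, rhotacism)
Only *wusurdeb yields all of Movasu wurordeb, Luden wururdep.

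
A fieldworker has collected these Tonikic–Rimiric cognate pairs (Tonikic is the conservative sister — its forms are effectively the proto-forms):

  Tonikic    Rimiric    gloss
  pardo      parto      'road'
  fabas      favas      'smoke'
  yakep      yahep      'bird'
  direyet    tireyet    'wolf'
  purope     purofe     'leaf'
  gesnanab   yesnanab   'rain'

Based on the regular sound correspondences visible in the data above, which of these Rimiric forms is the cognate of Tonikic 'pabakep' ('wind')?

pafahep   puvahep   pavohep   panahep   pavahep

pavahep

fabas ~ favas — Tonikic b corresponds to Rimiric v between vowels (before a back vowel).
yakep ~ yahep — Tonikic k corresponds to Rimiric h between vowels (before a front vowel).
Applying these to Tonikic 'pabakep':
  pabakep → pavakep   (b→v between vowels (before a back vowel))
  pavakep → pavahep   (k→h between vowels (before a front vowel))
So the Rimiric cognate is 'pavahep'.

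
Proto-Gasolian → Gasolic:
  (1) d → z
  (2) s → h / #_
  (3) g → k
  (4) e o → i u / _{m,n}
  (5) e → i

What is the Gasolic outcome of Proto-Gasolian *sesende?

Gasolic: start from *sesende.
  rule 1 (unconditioned shift): sesende → sesenze
  rule 2 (debuccalisation): sesenze → hesenze
  rule 3: no change — hesenze
  rule 4 (pre-nasal raising): hesenze → hesinze
  rule 5 (vowel merger): hesinze → hisinzi
  ⇒ Gasolic hisinzi

hisinzi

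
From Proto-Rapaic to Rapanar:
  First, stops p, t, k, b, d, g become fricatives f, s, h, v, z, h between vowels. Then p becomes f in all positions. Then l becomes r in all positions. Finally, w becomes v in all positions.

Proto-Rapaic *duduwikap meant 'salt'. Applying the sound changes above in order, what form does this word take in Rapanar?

duzuvihaf

Rapanar: start from *duduwikap.
  rule 1 (intervocalic lenition): duduwikap → duzuwihap
  rule 2 (unconditioned shift): duzuwihap → duzuwihaf
  rule 3: no change — duzuwihaf
  rule 4 (unconditioned shift): duzuwihaf → duzuvihaf
  ⇒ Rapanar duzuvihaf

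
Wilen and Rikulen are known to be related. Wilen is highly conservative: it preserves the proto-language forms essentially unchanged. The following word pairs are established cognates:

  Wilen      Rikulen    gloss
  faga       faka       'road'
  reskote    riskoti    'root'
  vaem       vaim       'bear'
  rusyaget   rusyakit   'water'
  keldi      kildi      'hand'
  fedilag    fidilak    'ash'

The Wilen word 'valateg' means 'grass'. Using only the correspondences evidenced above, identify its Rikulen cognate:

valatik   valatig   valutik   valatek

reskote ~ riskoti, rusyaget ~ rusyakit — Wilen e corresponds to Rikulen i after a consonant, before a consonant other than r, m, n, p, b, f, v.
fedilag ~ fidilak — Wilen g corresponds to Rikulen k word-finally.
Applying these to Wilen 'valateg':
  valateg → valatig   (e→i after a consonant, before a consonant other than r, m, n, p, b, f, v)
  valatig → valatik   (g→k word-finally)
So the Rikulen cognate is 'valatik'.

valatik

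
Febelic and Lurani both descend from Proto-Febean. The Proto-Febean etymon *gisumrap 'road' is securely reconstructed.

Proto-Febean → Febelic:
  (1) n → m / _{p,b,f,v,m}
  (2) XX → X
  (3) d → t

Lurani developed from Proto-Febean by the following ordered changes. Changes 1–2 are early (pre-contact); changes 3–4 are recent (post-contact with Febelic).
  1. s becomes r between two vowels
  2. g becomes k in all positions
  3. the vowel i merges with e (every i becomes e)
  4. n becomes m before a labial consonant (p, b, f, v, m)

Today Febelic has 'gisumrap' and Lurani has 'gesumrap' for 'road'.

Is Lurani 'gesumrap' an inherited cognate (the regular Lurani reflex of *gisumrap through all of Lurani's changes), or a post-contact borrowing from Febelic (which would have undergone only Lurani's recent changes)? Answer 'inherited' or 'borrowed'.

If inherited, *gisumrap would pass through all of Lurani's changes:
Lurani: *gisumrap
  gisumrap → girumrap   [rhotacism]
  girumrap → kirumrap   [unconditioned shift]
  kirumrap → kerumrap   [vowel merger]
  kerumrap (rule 4 does not apply)
  giving Lurani kerumrap.
If borrowed from Febelic 'gisumrap' after the early changes, it would undergo only the recent ones:
  rule 3 (vowel merger): gisumrap → gesumrap
  rule 4 (nasal place assimilation): no change (gesumrap)
  ⇒ as a loan: gesumrap
Lurani 'gesumrap' matches the loan outcome 'gesumrap', not the inherited 'kerumrap' — it skipped the early Lurani changes, so it was borrowed from Febelic.

borrowed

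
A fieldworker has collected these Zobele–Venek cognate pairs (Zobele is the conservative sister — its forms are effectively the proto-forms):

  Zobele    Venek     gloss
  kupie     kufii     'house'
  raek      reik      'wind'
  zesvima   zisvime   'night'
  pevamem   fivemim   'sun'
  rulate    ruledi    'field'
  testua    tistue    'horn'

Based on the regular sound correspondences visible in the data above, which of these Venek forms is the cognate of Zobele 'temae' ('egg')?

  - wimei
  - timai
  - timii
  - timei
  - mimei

pevamem ~ fivemim — Zobele e corresponds to Venek i after a consonant, before a nasal.
raek ~ reik — Zobele a corresponds to Venek e after a consonant, before a front vowel.
kupie ~ kufii — Zobele e corresponds to Venek i word-finally.
Applying these to Zobele 'temae':
  temae → timae   (e→i after a consonant, before a nasal)
  timae → timee   (a→e after a consonant, before a front vowel)
  timee → timei   (e→i word-finally)
So the Venek cognate is 'timei'.

timei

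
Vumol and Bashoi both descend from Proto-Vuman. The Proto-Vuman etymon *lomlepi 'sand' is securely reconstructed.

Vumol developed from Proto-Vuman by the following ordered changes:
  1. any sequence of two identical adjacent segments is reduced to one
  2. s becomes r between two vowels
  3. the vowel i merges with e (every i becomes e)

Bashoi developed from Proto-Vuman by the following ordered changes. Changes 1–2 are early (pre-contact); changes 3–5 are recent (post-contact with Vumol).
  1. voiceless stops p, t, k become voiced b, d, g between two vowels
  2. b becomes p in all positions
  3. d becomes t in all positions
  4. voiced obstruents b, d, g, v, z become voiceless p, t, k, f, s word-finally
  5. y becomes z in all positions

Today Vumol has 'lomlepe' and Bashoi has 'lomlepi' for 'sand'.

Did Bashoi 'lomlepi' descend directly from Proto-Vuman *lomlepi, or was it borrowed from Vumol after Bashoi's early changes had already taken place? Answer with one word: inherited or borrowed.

inherited

If inherited, *lomlepi would pass through all of Bashoi's changes:
Bashoi: *lomlepi > lomlebi > lomlepi  (by intervocalic voicing, unconditioned shift)
If borrowed from Vumol 'lomlepe' after the early changes, it would undergo only the recent ones:
  rule 3 (unconditioned shift): no change (lomlepe)
  rule 4 (final devoicing): no change (lomlepe)
  rule 5 (unconditioned shift): no change (lomlepe)
  ⇒ as a loan: lomlepe
Bashoi 'lomlepi' matches the inherited outcome exactly, so it is an inherited cognate, not a loan.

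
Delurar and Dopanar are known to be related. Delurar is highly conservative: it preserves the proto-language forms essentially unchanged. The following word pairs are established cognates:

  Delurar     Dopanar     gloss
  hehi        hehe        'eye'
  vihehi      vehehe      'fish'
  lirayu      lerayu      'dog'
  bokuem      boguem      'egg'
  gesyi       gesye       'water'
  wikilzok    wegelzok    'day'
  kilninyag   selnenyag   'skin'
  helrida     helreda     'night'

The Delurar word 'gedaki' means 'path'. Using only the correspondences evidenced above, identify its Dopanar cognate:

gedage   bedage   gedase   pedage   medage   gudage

wikilzok ~ wegelzok — Delurar k corresponds to Dopanar g between vowels (before a front vowel).
hehi ~ hehe, vihehi ~ vehehe — Delurar i corresponds to Dopanar e word-finally.
Applying these to Delurar 'gedaki':
  gedaki → gedagi   (k→g between vowels (before a front vowel))
  gedagi → gedage   (i→e word-finally)
So the Dopanar cognate is 'gedage'.

gedage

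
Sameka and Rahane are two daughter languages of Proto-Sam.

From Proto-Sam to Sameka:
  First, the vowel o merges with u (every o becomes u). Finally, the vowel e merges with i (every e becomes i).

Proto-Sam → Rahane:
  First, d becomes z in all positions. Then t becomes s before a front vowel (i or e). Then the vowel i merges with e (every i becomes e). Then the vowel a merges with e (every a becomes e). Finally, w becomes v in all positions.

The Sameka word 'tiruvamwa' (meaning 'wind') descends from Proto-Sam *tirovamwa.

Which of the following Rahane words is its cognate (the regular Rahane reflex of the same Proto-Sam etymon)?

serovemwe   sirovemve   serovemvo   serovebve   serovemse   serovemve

Rahane: *tirovamwa > sirovamwa > serovamwa > serovemwe > serovemve  (by palatalisation, vowel merger, vowel merger, unconditioned shift)
Among the options, 'serovemve' alone shows every Rahane change applied in order.

serovemve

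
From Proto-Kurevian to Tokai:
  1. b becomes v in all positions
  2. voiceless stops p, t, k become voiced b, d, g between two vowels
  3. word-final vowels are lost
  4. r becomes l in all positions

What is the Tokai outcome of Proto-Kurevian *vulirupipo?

vulilubib

Tokai: start from *vulirupipo.
  rule 1: no change — vulirupipo
  rule 2 (intervocalic voicing): vulirupipo → vulirubibo
  rule 3 (apocope): vulirubibo → vulirubib
  rule 4 (unconditioned shift): vulirubib → vulilubib
  ⇒ Tokai vulilubib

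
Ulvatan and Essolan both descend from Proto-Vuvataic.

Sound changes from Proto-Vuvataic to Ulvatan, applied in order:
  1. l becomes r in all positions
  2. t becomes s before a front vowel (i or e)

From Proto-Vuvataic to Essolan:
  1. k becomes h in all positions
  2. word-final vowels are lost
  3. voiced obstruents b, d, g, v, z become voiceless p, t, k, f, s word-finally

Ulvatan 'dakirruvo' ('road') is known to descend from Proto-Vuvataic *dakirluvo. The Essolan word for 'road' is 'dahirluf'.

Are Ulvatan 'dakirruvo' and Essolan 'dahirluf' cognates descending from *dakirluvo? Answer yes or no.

yes

Derive the expected Essolan reflex of *dakirluvo:
Essolan: *dakirluvo
  dakirluvo → dahirluvo   [unconditioned shift]
  dahirluvo → dahirluv   [apocope]
  dahirluv → dahirluf   [final devoicing]
  giving Essolan dahirluf.
Essolan 'dahirluf' matches the regular reflex exactly, so the pair is cognate.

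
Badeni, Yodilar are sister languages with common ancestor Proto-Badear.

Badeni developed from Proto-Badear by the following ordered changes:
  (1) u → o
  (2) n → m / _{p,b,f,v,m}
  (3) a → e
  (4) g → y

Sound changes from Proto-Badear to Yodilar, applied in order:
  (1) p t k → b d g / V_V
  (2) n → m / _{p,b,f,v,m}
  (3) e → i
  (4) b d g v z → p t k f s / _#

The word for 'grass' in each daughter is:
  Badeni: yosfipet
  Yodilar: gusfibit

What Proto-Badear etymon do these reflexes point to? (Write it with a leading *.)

Position 6: Badeni has p, Yodilar has b. Badeni preserves p here (none of its changes turn any other segment into p), so the proto-segment is *p.
Position 7: Badeni has e, Yodilar has i. Taking the neighbouring segments as reconstructed: Badeni e could go back to *a or *e; Yodilar i could go back to *e or *i — the one source consistent with every daughter is *e.
Verify the candidate proto-form against each daughter:
Badeni: *gusfipet
  gusfipet → gosfipet   [vowel merger]
  gosfipet (rule 2 does not apply)
  gosfipet (rule 3 does not apply)
  gosfipet → yosfipet   [unconditioned shift]
  giving Badeni yosfipet.
Yodilar: *gusfipet
  gusfipet → gusfibet   [intervocalic voicing]
  gusfibet (rule 2 does not apply)
  gusfibet → gusfibit   [vowel merger]
  gusfibit (rule 4 does not apply)
  giving Yodilar gusfibit.
Only *gusfipet yields all of Badeni yosfipet, Yodilar gusfibit.

*gusfipet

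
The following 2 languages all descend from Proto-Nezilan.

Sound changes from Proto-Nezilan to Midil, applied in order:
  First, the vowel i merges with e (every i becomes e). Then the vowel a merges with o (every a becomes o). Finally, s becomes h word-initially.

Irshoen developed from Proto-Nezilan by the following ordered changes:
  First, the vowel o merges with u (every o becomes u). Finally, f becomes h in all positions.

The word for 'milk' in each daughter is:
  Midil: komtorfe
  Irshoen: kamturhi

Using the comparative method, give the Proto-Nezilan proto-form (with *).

Position 2: Midil has o, Irshoen has a. Irshoen preserves a here (none of its changes turn any other segment into a), so the proto-segment is *a.
Position 8: Midil has e, Irshoen has i. Irshoen preserves i here (none of its changes turn any other segment into i), so the proto-segment is *i.
This points to *kamtorfi. Verify forward in each daughter:
Midil: *kamtorfi
  kamtorfi → kamtorfe   [vowel merger]
  kamtorfe → komtorfe   [vowel merger]
  komtorfe (rule 3 does not apply)
  giving Midil komtorfe.
Irshoen: *kamtorfi
  kamtorfi → kamturfi   [vowel merger]
  kamturfi → kamturhi   [unconditioned shift]
  giving Irshoen kamturhi.
No other proto-form is consistent with every reflex, so the reconstruction is *kamtorfi.

*kamtorfi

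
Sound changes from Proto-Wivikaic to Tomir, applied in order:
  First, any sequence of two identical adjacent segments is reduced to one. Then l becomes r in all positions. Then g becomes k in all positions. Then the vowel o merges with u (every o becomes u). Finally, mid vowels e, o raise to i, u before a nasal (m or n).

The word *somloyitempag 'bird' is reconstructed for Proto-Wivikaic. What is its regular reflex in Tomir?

sumruyitimpak

Tomir: start from *somloyitempag.
  rule 1: no change — somloyitempag
  rule 2 (unconditioned shift): somloyitempag → somroyitempag
  rule 3 (unconditioned shift): somroyitempag → somroyitempak
  rule 4 (vowel merger): somroyitempak → sumruyitempak
  rule 5 (pre-nasal raising): sumruyitempak → sumruyitimpak
  ⇒ Tomir sumruyitimpak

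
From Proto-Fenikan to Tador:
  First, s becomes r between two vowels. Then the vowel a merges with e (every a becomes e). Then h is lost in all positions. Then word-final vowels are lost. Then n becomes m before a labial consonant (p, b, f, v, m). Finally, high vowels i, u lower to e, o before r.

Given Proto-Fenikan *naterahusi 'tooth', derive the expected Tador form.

netereor

Tador: *naterahusi
  naterahusi → naterahuri   [rhotacism]
  naterahuri → neterehuri   [vowel merger]
  neterehuri → netereuri   [h-loss]
  netereuri → netereur   [apocope]
  netereur (rule 5 does not apply)
  netereur → netereor   [pre-rhotic lowering]
  giving Tador netereor.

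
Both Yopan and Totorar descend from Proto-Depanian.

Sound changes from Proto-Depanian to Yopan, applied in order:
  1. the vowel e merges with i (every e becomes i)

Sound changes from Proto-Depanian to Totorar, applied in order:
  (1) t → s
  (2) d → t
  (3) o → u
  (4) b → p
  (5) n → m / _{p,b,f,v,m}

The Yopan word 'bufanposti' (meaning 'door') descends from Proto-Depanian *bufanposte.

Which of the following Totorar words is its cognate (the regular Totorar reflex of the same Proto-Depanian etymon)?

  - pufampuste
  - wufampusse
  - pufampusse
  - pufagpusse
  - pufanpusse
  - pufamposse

pufampusse

Totorar: *bufanposte > bufanposse > bufanpusse > pufanpusse > pufampusse  (by unconditioned shift, vowel merger, unconditioned shift, nasal place assimilation)
Among the options, 'pufampusse' alone shows every Totorar change applied in order.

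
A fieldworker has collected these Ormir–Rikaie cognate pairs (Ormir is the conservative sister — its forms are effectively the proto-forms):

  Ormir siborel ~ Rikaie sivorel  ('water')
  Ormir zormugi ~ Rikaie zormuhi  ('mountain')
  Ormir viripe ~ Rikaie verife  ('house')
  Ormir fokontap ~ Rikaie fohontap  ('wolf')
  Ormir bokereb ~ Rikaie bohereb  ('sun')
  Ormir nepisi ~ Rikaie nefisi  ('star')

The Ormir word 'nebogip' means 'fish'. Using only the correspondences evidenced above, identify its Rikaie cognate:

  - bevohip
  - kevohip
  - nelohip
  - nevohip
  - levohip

nevohip

siborel ~ sivorel — Ormir b corresponds to Rikaie v between vowels (before a back vowel).
zormugi ~ zormuhi — Ormir g corresponds to Rikaie h between vowels (before a front vowel).
Applying these to Ormir 'nebogip':
  nebogip → nevogip   (b→v between vowels (before a back vowel))
  nevogip → nevohip   (g→h between vowels (before a front vowel))
So the Rikaie cognate is 'nevohip'.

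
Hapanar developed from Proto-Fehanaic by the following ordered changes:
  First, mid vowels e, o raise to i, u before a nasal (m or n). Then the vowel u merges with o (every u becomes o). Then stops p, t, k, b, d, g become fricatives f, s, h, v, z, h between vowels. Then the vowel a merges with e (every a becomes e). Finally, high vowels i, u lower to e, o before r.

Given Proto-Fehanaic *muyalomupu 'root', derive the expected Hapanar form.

moyelomofo

Hapanar: *muyalomupu
  muyalomupu → muyalumupu   [pre-nasal raising]
  muyalumupu → moyalomopo   [vowel merger]
  moyalomopo → moyalomofo   [intervocalic lenition]
  moyalomofo → moyelomofo   [vowel merger]
  moyelomofo (rule 5 does not apply)
  giving Hapanar moyelomofo.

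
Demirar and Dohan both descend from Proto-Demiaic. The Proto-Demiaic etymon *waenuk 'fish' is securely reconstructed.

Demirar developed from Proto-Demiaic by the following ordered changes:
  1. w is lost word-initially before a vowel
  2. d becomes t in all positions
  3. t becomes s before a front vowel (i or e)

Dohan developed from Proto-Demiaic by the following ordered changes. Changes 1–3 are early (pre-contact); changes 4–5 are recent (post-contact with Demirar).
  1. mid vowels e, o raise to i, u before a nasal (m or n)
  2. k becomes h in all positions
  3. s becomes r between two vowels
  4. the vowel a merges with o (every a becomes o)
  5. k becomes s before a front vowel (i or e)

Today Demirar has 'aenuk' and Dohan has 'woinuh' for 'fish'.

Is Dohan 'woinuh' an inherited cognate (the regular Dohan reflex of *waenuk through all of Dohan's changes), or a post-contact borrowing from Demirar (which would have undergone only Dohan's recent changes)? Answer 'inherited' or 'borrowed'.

inherited

If inherited, *waenuk would pass through all of Dohan's changes:
Dohan: *waenuk > wainuk > wainuh > woinuh  (by pre-nasal raising, unconditioned shift, vowel merger)
If borrowed from Demirar 'aenuk' after the early changes, it would undergo only the recent ones:
  rule 4 (vowel merger): aenuk → oenuk
  rule 5 (palatalisation): no change (oenuk)
  ⇒ as a loan: oenuk
Dohan 'woinuh' matches the inherited outcome exactly, so it is an inherited cognate, not a loan.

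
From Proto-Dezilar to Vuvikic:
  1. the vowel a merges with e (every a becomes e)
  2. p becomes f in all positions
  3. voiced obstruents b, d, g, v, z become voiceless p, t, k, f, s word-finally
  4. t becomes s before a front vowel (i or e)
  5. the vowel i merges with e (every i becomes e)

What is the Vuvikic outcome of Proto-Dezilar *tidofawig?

sedofewek

Vuvikic: *tidofawig > tidofewig > tidofewik > sidofewik > sedofewek  (by vowel merger, final devoicing, palatalisation, vowel merger)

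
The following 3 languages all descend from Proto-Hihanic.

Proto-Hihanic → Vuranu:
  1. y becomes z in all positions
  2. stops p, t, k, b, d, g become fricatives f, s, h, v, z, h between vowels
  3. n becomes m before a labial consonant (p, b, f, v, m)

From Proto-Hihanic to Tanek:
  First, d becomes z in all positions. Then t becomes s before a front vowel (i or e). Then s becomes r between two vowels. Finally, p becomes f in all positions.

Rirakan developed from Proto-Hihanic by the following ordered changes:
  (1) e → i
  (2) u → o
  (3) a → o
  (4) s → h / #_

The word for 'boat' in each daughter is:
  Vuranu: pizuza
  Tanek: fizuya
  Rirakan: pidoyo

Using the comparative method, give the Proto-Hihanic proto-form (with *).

*piduya

Position 5: Vuranu has z, Tanek has y, Rirakan has y. Tanek preserves y here (none of its changes turn any other segment into y), so the proto-segment is *y.
Position 3: Vuranu has z, Tanek has z, Rirakan has d. Rirakan preserves d here (none of its changes turn any other segment into d), so the proto-segment is *d.
Verify the candidate proto-form against each daughter:
Vuranu: *piduya > piduza > pizuza  (by unconditioned shift, intervocalic lenition)
Tanek: *piduya > pizuya > fizuya  (by unconditioned shift, unconditioned shift)
Rirakan: *piduya
  piduya (rule 1 does not apply)
  piduya → pidoya   [vowel merger]
  pidoya → pidoyo   [vowel merger]
  pidoyo (rule 4 does not apply)
  giving Rirakan pidoyo.
*piduya is the unique common source.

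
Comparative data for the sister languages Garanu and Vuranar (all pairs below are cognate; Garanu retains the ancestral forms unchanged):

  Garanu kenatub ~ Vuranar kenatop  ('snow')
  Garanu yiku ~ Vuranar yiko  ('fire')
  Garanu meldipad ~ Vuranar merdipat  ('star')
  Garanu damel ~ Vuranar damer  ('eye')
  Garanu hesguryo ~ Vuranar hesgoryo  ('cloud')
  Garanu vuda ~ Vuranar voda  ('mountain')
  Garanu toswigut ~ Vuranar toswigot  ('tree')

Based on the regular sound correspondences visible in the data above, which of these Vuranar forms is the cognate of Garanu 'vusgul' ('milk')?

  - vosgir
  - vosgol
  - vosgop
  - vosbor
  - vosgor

vuda ~ voda, toswigut ~ toswigot — Garanu u corresponds to Vuranar o after a consonant, before a consonant other than r, m, n, p, b, f, v.
damel ~ damer — Garanu l corresponds to Vuranar r word-finally.
Applying these to Garanu 'vusgul':
  vusgul → vosgul   (u→o after a consonant, before a consonant other than r, m, n, p, b, f, v)
  vosgul → vosgol   (u→o after a consonant, before a consonant other than r, m, n, p, b, f, v)
  vosgol → vosgor   (l→r word-finally)
So the Vuranar cognate is 'vosgor'.

vosgor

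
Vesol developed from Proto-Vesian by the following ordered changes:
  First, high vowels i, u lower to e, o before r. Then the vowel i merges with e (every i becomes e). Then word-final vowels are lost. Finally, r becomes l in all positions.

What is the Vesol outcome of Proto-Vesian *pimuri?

pemol

Vesol: *pimuri
  pimuri → pimori   [pre-rhotic lowering]
  pimori → pemore   [vowel merger]
  pemore → pemor   [apocope]
  pemor → pemol   [unconditioned shift]
  giving Vesol pemol.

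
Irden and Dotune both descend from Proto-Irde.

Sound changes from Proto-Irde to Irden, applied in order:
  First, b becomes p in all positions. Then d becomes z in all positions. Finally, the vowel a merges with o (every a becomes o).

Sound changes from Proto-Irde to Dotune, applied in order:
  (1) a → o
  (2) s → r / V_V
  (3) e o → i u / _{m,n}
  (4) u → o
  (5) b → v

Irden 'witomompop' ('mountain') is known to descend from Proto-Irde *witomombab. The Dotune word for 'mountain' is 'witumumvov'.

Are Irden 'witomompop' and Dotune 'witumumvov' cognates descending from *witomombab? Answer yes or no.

no

Derive the expected Dotune reflex of *witomombab:
Dotune: *witomombab
  witomombab → witomombob   [vowel merger]
  witomombob (rule 2 does not apply)
  witomombob → witumumbob   [pre-nasal raising]
  witumumbob → witomombob   [vowel merger]
  witomombob → witomomvov   [unconditioned shift]
  giving Dotune witomomvov.
The regular Dotune reflex would be 'witomomvov', but the attested form is 'witumumvov'. The correspondence is irregular, so they are not cognates (the Dotune form has a different source).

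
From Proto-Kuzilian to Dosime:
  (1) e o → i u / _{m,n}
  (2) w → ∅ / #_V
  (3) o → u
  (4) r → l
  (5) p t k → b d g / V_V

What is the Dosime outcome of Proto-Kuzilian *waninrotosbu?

aninludusbu

Dosime: *waninrotosbu
  waninrotosbu (rule 1 does not apply)
  waninrotosbu → aninrotosbu   [glide loss]
  aninrotosbu → aninrutusbu   [vowel merger]
  aninrutusbu → aninlutusbu   [unconditioned shift]
  aninlutusbu → aninludusbu   [intervocalic voicing]
  giving Dosime aninludusbu.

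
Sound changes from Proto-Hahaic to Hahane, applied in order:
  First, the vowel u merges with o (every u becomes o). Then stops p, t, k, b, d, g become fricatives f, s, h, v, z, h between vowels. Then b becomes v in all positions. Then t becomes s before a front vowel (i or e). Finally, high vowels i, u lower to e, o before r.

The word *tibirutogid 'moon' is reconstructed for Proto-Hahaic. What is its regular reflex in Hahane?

siverosohid

Hahane: *tibirutogid
  tibirutogid → tibirotogid   [vowel merger]
  tibirotogid → tivirosohid   [intervocalic lenition]
  tivirosohid (rule 3 does not apply)
  tivirosohid → sivirosohid   [palatalisation]
  sivirosohid → siverosohid   [pre-rhotic lowering]
  giving Hahane siverosohid.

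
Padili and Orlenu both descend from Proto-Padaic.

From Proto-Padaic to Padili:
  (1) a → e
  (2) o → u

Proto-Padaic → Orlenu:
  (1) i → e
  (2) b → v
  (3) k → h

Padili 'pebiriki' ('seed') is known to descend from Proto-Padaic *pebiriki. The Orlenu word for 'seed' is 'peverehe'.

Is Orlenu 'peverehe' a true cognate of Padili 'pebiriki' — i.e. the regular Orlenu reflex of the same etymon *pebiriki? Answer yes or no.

yes

Derive the expected Orlenu reflex of *pebiriki:
Orlenu: *pebiriki > pebereke > pevereke > peverehe  (by vowel merger, unconditioned shift, unconditioned shift)
Orlenu 'peverehe' matches the regular reflex exactly, so the pair is cognate.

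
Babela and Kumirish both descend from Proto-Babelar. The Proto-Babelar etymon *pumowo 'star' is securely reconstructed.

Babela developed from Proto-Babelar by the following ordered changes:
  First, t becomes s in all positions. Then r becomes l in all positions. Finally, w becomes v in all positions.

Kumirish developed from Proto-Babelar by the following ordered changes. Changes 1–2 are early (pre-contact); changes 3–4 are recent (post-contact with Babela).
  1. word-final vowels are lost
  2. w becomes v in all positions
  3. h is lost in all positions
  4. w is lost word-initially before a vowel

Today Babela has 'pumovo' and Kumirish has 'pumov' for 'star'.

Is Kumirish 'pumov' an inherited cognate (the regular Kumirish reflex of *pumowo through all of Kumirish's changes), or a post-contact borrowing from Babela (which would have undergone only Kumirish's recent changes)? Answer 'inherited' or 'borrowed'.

If inherited, *pumowo would pass through all of Kumirish's changes:
Kumirish: *pumowo
  pumowo → pumow   [apocope]
  pumow → pumov   [unconditioned shift]
  pumov (rule 3 does not apply)
  pumov (rule 4 does not apply)
  giving Kumirish pumov.
If borrowed from Babela 'pumovo' after the early changes, it would undergo only the recent ones:
  rule 3 (h-loss): no change (pumovo)
  rule 4 (glide loss): no change (pumovo)
  ⇒ as a loan: pumovo
Kumirish 'pumov' matches the inherited outcome exactly, so it is an inherited cognate, not a loan.

inherited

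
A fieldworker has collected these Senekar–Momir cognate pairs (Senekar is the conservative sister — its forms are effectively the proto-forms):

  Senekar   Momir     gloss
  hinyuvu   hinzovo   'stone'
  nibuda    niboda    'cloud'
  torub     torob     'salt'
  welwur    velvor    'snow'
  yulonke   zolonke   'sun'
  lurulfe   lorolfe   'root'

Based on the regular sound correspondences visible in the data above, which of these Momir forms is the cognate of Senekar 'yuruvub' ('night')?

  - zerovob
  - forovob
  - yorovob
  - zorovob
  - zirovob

zorovob

yulonke ~ zolonke — Senekar y corresponds to Momir z word-initially before a back vowel.
welwur ~ velvor, lurulfe ~ lorolfe — Senekar u corresponds to Momir o after a consonant, before r.
hinyuvu ~ hinzovo — Senekar u corresponds to Momir o after a consonant, before a labial obstruent.
torub ~ torob — Senekar u corresponds to Momir o after a consonant, before a labial obstruent.
Applying these to Senekar 'yuruvub':
  yuruvub → zuruvub   (y→z word-initially before a back vowel)
  zuruvub → zoruvub   (u→o after a consonant, before r)
  zoruvub → zorovub   (u→o after a consonant, before a labial obstruent)
  zorovub → zorovob   (u→o after a consonant, before a labial obstruent)
So the Momir cognate is 'zorovob'.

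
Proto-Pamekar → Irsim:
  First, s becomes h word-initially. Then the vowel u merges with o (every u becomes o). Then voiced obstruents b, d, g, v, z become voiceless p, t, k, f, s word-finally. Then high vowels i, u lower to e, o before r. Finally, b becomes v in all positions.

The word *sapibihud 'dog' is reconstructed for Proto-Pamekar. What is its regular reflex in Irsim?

hapivihot

Irsim: start from *sapibihud.
  rule 1 (debuccalisation): sapibihud → hapibihud
  rule 2 (vowel merger): hapibihud → hapibihod
  rule 3 (final devoicing): hapibihod → hapibihot
  rule 4: no change — hapibihot
  rule 5 (unconditioned shift): hapibihot → hapivihot
  ⇒ Irsim hapivihot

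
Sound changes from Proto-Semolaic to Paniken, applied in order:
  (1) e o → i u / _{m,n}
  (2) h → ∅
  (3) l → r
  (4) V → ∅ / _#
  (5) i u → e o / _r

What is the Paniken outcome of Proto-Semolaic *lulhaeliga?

roraerig

Paniken: *lulhaeliga > lulaeliga > ruraeriga > ruraerig > roraerig  (by h-loss, unconditioned shift, apocope, pre-rhotic lowering)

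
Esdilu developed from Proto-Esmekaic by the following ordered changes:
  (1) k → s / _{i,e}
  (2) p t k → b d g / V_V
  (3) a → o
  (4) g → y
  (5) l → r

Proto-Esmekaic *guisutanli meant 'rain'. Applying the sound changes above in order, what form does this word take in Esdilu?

Esdilu: start from *guisutanli.
  rule 1: no change — guisutanli
  rule 2 (intervocalic voicing): guisutanli → guisudanli
  rule 3 (vowel merger): guisudanli → guisudonli
  rule 4 (unconditioned shift): guisudonli → yuisudonli
  rule 5 (unconditioned shift): yuisudonli → yuisudonri
  ⇒ Esdilu yuisudonri

yuisudonri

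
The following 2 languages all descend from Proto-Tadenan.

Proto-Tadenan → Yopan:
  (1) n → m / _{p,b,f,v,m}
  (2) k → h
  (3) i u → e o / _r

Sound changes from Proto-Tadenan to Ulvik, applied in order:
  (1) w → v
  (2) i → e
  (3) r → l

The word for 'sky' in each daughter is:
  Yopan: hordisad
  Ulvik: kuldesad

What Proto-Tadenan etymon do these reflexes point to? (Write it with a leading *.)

Position 3: Yopan has r, Ulvik has l. Yopan preserves r here (none of its changes turn any other segment into r), so the proto-segment is *r.
Position 2: Yopan has o, Ulvik has u. Ulvik preserves u here (none of its changes turn any other segment into u), so the proto-segment is *u.
Verify the candidate proto-form against each daughter:
Yopan: start from *kurdisad.
  rule 1: no change — kurdisad
  rule 2 (unconditioned shift): kurdisad → hurdisad
  rule 3 (pre-rhotic lowering): hurdisad → hordisad
  ⇒ Yopan hordisad
Ulvik: *kurdisad
  kurdisad (rule 1 does not apply)
  kurdisad → kurdesad   [vowel merger]
  kurdesad → kuldesad   [unconditioned shift]
  giving Ulvik kuldesad.
Only *kurdisad yields all of Yopan hordisad, Ulvik kuldesad.

*kurdisad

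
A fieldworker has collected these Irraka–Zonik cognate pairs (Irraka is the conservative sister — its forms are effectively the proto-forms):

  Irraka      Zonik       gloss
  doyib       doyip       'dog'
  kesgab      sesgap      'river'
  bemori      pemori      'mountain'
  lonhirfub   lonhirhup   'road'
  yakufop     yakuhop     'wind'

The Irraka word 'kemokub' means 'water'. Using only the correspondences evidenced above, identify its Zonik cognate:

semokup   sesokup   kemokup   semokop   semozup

kesgab ~ sesgap — Irraka k corresponds to Zonik s word-initially before a front vowel.
doyib ~ doyip, kesgab ~ sesgap — Irraka b corresponds to Zonik p word-finally.
Applying these to Irraka 'kemokub':
  kemokub → semokub   (k→s word-initially before a front vowel)
  semokub → semokup   (b→p word-finally)
So the Zonik cognate is 'semokup'.

semokup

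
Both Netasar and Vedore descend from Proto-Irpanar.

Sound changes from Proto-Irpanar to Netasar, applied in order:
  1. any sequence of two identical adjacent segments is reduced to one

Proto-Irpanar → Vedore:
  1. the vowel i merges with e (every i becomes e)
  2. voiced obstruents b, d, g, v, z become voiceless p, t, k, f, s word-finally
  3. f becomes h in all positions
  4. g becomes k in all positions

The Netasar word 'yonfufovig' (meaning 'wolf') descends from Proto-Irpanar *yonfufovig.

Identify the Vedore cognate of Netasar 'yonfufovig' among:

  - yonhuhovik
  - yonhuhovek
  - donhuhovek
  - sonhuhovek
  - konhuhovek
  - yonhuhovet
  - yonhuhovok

Vedore: start from *yonfufovig.
  rule 1 (vowel merger): yonfufovig → yonfufoveg
  rule 2 (final devoicing): yonfufoveg → yonfufovek
  rule 3 (unconditioned shift): yonfufovek → yonhuhovek
  rule 4: no change — yonhuhovek
  ⇒ Vedore yonhuhovek

yonhuhovek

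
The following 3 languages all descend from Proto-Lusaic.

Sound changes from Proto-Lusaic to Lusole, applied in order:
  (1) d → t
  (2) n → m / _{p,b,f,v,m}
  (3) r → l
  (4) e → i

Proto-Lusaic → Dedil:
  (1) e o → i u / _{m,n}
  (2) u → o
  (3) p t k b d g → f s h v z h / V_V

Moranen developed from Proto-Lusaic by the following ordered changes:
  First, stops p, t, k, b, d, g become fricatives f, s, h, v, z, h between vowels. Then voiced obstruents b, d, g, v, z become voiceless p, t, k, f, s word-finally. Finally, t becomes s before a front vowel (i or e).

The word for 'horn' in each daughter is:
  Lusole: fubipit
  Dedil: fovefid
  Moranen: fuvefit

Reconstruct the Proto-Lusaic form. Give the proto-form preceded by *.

Position 3: Lusole has b, Dedil has v, Moranen has v. Lusole preserves b here (none of its changes turn any other segment into b), so the proto-segment is *b.
Position 5: Lusole has p, Dedil has f, Moranen has f. Lusole preserves p here (none of its changes turn any other segment into p), so the proto-segment is *p.
Verify the candidate proto-form against each daughter:
Lusole: start from *fubepid.
  rule 1 (unconditioned shift): fubepid → fubepit
  rule 2: no change — fubepit
  rule 3: no change — fubepit
  rule 4 (vowel merger): fubepit → fubipit
  ⇒ Lusole fubipit
Dedil: *fubepid
  fubepid (rule 1 does not apply)
  fubepid → fobepid   [vowel merger]
  fobepid → fovefid   [intervocalic lenition]
  giving Dedil fovefid.
Moranen: start from *fubepid.
  rule 1 (intervocalic lenition): fubepid → fuvefid
  rule 2 (final devoicing): fuvefid → fuvefit
  rule 3: no change — fuvefit
  ⇒ Moranen fuvefit
Only *fubepid yields all of Lusole fubipit, Dedil fovefid, Moranen fuvefit.

*fubepid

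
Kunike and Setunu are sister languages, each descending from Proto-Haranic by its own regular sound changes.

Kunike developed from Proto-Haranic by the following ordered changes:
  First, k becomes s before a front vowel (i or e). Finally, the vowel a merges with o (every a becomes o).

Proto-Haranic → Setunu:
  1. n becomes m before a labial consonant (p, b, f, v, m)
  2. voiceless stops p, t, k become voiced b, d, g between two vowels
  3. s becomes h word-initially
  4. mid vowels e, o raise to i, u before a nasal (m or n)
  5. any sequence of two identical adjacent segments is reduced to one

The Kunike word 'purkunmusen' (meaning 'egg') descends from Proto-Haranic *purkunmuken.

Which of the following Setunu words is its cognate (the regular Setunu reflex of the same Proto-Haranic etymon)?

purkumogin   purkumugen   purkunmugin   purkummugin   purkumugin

purkumugin

Setunu: *purkunmuken > purkummuken > purkummugen > purkummugin > purkumugin  (by nasal place assimilation, intervocalic voicing, pre-nasal raising, degemination)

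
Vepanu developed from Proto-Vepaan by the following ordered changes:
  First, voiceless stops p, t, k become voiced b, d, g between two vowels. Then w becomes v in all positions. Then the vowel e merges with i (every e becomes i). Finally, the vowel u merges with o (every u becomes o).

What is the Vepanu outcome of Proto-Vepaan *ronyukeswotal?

ronyogisvodal

Vepanu: *ronyukeswotal > ronyugeswodal > ronyugesvodal > ronyugisvodal > ronyogisvodal  (by intervocalic voicing, unconditioned shift, vowel merger, vowel merger)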